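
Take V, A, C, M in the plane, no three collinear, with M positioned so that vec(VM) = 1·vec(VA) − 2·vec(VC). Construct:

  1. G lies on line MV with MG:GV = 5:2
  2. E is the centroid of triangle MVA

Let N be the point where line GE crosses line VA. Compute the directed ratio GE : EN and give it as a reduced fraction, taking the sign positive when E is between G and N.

GE:EN = -1/7

Choose coordinates V = (0, 0), A = (1, 0), C = (0, 1), M = (1, -2).
1. G lies on line MV with MG:GV = 5:2 ⇒ G = (2/7, -4/7)
2. E is the centroid of triangle MVA ⇒ E = (2/3, -2/3)
line GE meets VA at N = (-2, 0)
E = G + t·(N−G) with t = -1/6, so GE:EN = -1/6:7/6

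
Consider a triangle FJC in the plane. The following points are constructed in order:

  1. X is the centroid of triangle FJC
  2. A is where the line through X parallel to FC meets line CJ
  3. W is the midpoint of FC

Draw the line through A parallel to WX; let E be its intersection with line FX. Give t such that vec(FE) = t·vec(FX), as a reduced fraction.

Assign F = (0, 0), J = (1, 0), C = (0, 1) — the answer is frame-independent, so this choice is without loss of generality.
1. X is the centroid of triangle FJC ⇒ X = (1/3, 1/3)
2. A is where the line through X parallel to FC meets line CJ ⇒ A = (1/3, 2/3)
3. W is the midpoint of FC ⇒ W = (0, 1/2)
through A parallel to WX: direction (1/3, -1/6); meets FX at E = (5/9, 5/9)
E = F + t·(X−F) with t = 5/3

t = 5/3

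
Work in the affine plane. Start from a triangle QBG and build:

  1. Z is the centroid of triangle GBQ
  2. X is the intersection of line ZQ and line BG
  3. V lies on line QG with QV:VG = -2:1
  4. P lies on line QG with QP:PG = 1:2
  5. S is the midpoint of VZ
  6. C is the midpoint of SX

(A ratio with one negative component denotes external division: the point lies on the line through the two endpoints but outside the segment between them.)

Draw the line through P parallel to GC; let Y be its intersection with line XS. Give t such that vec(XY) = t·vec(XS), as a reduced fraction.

Set Q = (0, 0), B = (1, 0), G = (0, 1); any affine frame gives the same invariant.
1. Z is the centroid of triangle GBQ ⇒ Z = (1/3, 1/3)
2. X is the intersection of line ZQ and line BG ⇒ X = (1/2, 1/2)
3. V lies on line QG with QV:VG = -2:1 ⇒ V = (0, 2)
4. P lies on line QG with QP:PG = 1:2 ⇒ P = (0, 1/3)
5. S is the midpoint of VZ ⇒ S = (1/6, 7/6)
6. C is the midpoint of SX ⇒ C = (1/3, 5/6)
through P parallel to GC: direction (1/3, -1/6); meets XS at Y = (7/9, -1/18)
Y = X + t·(S−X) with t = -5/6

t = -5/6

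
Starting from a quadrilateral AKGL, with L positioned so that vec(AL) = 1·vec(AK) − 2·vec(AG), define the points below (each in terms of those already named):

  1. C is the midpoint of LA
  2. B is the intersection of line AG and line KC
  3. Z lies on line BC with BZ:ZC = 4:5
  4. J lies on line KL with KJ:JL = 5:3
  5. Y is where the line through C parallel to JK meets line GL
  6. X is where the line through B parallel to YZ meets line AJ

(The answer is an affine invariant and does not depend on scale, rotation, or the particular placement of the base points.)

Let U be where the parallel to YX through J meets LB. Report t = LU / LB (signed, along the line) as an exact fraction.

Set A = (0, 0), K = (1, 0), G = (0, 1), L = (1, -2); any affine frame gives the same invariant.
1. C is the midpoint of LA ⇒ C = (1/2, -1)
2. B is the intersection of line AG and line KC ⇒ B = (0, -2)
3. Z lies on line BC with BZ:ZC = 4:5 ⇒ Z = (2/9, -14/9)
4. J lies on line KL with KJ:JL = 5:3 ⇒ J = (1, -5/4)
5. Y is where the line through C parallel to JK meets line GL ⇒ Y = (1/2, -1/2)
6. X is where the line through B parallel to YZ meets line AJ ⇒ X = (40/101, -50/101)
through J parallel to YX: direction (-21/202, 1/202); meets LB at U = (67/4, -2)
U = L + t·(B−L) with t = -63/4

t = -63/4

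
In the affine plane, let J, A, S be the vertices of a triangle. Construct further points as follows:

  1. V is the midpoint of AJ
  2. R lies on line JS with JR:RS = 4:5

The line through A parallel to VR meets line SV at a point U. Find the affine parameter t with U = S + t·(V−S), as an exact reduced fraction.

t = 1/5

Assign J = (0, 0), A = (1, 0), S = (0, 1) — the answer is frame-independent, so this choice is without loss of generality.
1. V is the midpoint of AJ ⇒ V = (1/2, 0)
2. R lies on line JS with JR:RS = 4:5 ⇒ R = (0, 4/9)
through A parallel to VR: direction (-1/2, 4/9); meets SV at U = (1/10, 4/5)
U = S + t·(V−S) with t = 1/5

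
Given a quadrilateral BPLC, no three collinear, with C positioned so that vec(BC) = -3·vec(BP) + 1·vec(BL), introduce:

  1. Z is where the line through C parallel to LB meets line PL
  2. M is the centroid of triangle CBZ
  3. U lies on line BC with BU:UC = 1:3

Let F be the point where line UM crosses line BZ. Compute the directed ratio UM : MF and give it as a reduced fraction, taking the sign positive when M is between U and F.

UM:MF = -1/4

Assign B = (0, 0), P = (1, 0), L = (0, 1), C = (-3, 1) — the answer is frame-independent, so this choice is without loss of generality.
1. Z is where the line through C parallel to LB meets line PL ⇒ Z = (-3, 4)
2. M is the centroid of triangle CBZ ⇒ M = (-2, 5/3)
3. U lies on line BC with BU:UC = 1:3 ⇒ U = (-3/4, 1/4)
line UM meets BZ at F = (3, -4)
M = U + t·(F−U) with t = -1/3, so UM:MF = -1/3:4/3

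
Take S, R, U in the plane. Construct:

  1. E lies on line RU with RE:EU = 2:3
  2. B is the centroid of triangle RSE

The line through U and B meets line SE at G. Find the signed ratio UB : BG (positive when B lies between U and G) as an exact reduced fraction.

Set S = (0, 0), R = (1, 0), U = (0, 1); any affine frame gives the same invariant.
1. E lies on line RU with RE:EU = 2:3 ⇒ E = (3/5, 2/5)
2. B is the centroid of triangle RSE ⇒ B = (8/15, 2/15)
line UB meets SE at G = (24/55, 16/55)
B = U + t·(G−U) with t = 11/9, so UB:BG = 11/9:-2/9

UB:BG = -11/2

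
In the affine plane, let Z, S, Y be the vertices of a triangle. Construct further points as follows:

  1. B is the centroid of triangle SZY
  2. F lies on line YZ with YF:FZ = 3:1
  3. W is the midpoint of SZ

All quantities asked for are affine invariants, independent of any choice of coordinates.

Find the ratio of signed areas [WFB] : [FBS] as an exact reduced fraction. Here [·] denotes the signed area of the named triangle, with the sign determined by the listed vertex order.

Work in coordinates with Z = (0, 0), S = (1, 0), Y = (0, 1).
1. B is the centroid of triangle SZY ⇒ B = (1/3, 1/3)
2. F lies on line YZ with YF:FZ = 3:1 ⇒ F = (0, 1/4)
3. W is the midpoint of SZ ⇒ W = (1/2, 0)
2·[WFB] = -1/8, 2·[FBS] = -1/6
[WFB]:[FBS] = -1/8:-1/6 = 3/4

[WFB]:[FBS] = 3/4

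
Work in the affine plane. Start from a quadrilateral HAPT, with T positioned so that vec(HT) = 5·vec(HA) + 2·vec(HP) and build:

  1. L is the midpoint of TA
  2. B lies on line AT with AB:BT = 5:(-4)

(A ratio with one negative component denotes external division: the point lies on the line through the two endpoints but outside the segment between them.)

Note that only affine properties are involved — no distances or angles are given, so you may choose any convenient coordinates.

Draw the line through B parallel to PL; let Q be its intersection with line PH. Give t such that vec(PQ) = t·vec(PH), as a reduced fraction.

t = -9

Work in coordinates with H = (0, 0), A = (1, 0), P = (0, 1), T = (5, 2).
1. L is the midpoint of TA ⇒ L = (3, 1)
2. B lies on line AT with AB:BT = 5:(-4) ⇒ B = (21, 10)
through B parallel to PL: direction (3, 0); meets PH at Q = (0, 10)
Q = P + t·(H−P) with t = -9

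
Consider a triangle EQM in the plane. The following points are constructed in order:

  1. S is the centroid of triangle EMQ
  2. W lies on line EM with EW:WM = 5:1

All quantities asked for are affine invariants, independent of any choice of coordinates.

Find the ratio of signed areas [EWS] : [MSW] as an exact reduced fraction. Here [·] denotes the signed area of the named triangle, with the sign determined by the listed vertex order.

Assign E = (0, 0), Q = (1, 0), M = (0, 1) — the answer is frame-independent, so this choice is without loss of generality.
1. S is the centroid of triangle EMQ ⇒ S = (1/3, 1/3)
2. W lies on line EM with EW:WM = 5:1 ⇒ W = (0, 5/6)
2·[EWS] = -5/18, 2·[MSW] = -1/18
[EWS]:[MSW] = -5/18:-1/18 = 5

[EWS]:[MSW] = 5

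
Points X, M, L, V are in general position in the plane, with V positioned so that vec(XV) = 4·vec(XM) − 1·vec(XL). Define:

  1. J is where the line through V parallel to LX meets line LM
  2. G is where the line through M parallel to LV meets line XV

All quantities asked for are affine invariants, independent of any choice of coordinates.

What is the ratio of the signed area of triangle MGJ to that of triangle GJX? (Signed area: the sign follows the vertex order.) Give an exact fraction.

[MGJ]:[GJX] = 3/8

Work in coordinates with X = (0, 0), M = (1, 0), L = (0, 1), V = (4, -1).
1. J is where the line through V parallel to LX meets line LM ⇒ J = (4, -3)
2. G is where the line through M parallel to LV meets line XV ⇒ G = (2, -1/2)
2·[MGJ] = -3/2, 2·[GJX] = -4
[MGJ]:[GJX] = -3/2:-4 = 3/8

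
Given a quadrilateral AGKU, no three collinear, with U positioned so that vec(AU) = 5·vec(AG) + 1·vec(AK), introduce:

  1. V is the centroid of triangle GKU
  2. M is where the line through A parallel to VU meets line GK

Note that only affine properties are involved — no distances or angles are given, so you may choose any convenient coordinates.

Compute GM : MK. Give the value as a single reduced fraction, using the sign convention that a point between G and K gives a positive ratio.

GM:MK = 1/9

Work in coordinates with A = (0, 0), G = (1, 0), K = (0, 1), U = (5, 1).
1. V is the centroid of triangle GKU ⇒ V = (2, 2/3)
2. M is where the line through A parallel to VU meets line GK ⇒ M = (9/10, 1/10)
M = G + t·(K−G) with t = 1/10, so GM:MK = t:(1−t) = 1/10:9/10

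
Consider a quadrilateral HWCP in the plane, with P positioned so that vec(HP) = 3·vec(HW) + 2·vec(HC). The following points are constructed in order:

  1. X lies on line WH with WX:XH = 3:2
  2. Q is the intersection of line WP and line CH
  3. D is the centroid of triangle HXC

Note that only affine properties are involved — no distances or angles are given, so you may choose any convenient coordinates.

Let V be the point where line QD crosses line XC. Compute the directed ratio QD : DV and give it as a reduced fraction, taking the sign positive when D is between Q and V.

QD:DV = 5

Assign H = (0, 0), W = (1, 0), C = (0, 1), P = (3, 2) — the answer is frame-independent, so this choice is without loss of generality.
1. X lies on line WH with WX:XH = 3:2 ⇒ X = (2/5, 0)
2. Q is the intersection of line WP and line CH ⇒ Q = (0, -1)
3. D is the centroid of triangle HXC ⇒ D = (2/15, 1/3)
line QD meets XC at V = (4/25, 3/5)
D = Q + t·(V−Q) with t = 5/6, so QD:DV = 5/6:1/6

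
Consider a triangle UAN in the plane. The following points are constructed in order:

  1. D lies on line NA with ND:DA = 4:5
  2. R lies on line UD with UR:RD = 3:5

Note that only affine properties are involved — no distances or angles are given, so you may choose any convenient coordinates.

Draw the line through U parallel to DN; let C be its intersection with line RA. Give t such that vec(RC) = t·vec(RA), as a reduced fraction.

Assign U = (0, 0), A = (1, 0), N = (0, 1) — the answer is frame-independent, so this choice is without loss of generality.
1. D lies on line NA with ND:DA = 4:5 ⇒ D = (4/9, 5/9)
2. R lies on line UD with UR:RD = 3:5 ⇒ R = (1/6, 5/24)
through U parallel to DN: direction (-4/9, 4/9); meets RA at C = (-1/3, 1/3)
C = R + t·(A−R) with t = -3/5

t = -3/5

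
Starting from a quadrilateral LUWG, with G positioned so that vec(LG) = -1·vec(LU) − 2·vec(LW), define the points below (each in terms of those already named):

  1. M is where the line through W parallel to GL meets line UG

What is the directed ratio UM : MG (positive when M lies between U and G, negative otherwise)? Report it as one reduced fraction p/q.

Set L = (0, 0), U = (1, 0), W = (0, 1), G = (-1, -2); any affine frame gives the same invariant.
1. M is where the line through W parallel to GL meets line UG ⇒ M = (-2, -3)
M = U + t·(G−U) with t = 3/2, so UM:MG = t:(1−t) = 3/2:-1/2

UM:MG = -3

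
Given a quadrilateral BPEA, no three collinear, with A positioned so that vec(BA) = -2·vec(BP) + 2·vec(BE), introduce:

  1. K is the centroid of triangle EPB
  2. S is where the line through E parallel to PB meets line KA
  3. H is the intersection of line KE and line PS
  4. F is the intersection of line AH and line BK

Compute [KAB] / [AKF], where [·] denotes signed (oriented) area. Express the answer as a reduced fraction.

Choose coordinates B = (0, 0), P = (1, 0), E = (0, 1), A = (-2, 2).
1. K is the centroid of triangle EPB ⇒ K = (1/3, 1/3)
2. S is where the line through E parallel to PB meets line KA ⇒ S = (-3/5, 1)
3. H is the intersection of line KE and line PS ⇒ H = (3/11, 5/11)
4. F is the intersection of line AH and line BK ⇒ F = (8/21, 8/21)
2·[KAB] = 4/3, 2·[AKF] = 4/21
[KAB]:[AKF] = 4/3:4/21 = 7

[KAB]:[AKF] = 7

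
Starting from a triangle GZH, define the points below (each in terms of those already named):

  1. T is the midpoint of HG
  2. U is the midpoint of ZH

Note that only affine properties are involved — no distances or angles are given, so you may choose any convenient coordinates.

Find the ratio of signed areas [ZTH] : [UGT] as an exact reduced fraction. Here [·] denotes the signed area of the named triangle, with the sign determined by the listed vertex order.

Work in coordinates with G = (0, 0), Z = (1, 0), H = (0, 1).
1. T is the midpoint of HG ⇒ T = (0, 1/2)
2. U is the midpoint of ZH ⇒ U = (1/2, 1/2)
2·[ZTH] = -1/2, 2·[UGT] = -1/4
[ZTH]:[UGT] = -1/2:-1/4 = 2

[ZTH]:[UGT] = 2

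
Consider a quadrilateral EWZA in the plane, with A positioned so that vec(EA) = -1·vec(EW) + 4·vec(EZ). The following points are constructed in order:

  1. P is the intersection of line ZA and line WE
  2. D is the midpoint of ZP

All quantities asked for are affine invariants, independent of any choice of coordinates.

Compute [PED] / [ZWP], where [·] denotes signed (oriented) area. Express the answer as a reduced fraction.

[PED]:[ZWP] = 1/4

Work in coordinates with E = (0, 0), W = (1, 0), Z = (0, 1), A = (-1, 4).
1. P is the intersection of line ZA and line WE ⇒ P = (1/3, 0)
2. D is the midpoint of ZP ⇒ D = (1/6, 1/2)
2·[PED] = -1/6, 2·[ZWP] = -2/3
[PED]:[ZWP] = -1/6:-2/3 = 1/4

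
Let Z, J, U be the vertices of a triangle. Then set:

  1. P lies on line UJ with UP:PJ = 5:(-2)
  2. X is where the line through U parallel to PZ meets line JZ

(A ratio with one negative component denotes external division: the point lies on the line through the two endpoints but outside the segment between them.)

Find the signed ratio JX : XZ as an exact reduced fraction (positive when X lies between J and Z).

Set Z = (0, 0), J = (1, 0), U = (0, 1); any affine frame gives the same invariant.
1. P lies on line UJ with UP:PJ = 5:(-2) ⇒ P = (5/3, -2/3)
2. X is where the line through U parallel to PZ meets line JZ ⇒ X = (5/2, 0)
X = J + t·(Z−J) with t = -3/2, so JX:XZ = t:(1−t) = -3/2:5/2

JX:XZ = -3/5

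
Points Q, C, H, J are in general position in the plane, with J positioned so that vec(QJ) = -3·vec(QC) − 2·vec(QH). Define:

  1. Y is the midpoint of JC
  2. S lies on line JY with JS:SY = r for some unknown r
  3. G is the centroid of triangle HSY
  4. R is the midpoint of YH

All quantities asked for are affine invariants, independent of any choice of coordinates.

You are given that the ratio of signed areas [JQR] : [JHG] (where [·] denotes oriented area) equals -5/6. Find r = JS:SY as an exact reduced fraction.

r = 1/4

Assign Q = (0, 0), C = (1, 0), H = (0, 1), J = (-3, -2) — the answer is frame-independent, so this choice is without loss of generality.
1. Y is the midpoint of JC ⇒ Y = (-1, -1)
2. With JS:SY = r, write λ = r/(r+1) so S = J + λ·(Y−J); S is affine-linear in λ
3. G is the centroid of triangle HSY ⇒ G is an affine combination of earlier points and hence also affine-linear in λ
4. R is the midpoint of YH ⇒ R = (-1/2, 0)
Every point depending on S is an affine combination of S and λ-independent points, so each such coordinate is linear in λ; the λ² term in each signed area is a multiple of (Y−J)×(Y−J) = 0, so 2·[JQR] and 2·[JHG] are each linear in λ. Evaluating at λ=0 and λ=1:
  2·[JQR] = 1,   2·[JHG] = −λ − 1
So [JQR]:[JHG] = (1) / (−λ − 1). Setting this equal to -5/6:
  1 = -5/6·(−λ − 1)  ⇒  λ = 1/5
Then r = λ/(1−λ) = (1/5)/(4/5) = 1/4. Check: with r = 1/4, S = (-13/5, -9/5) and [JQR]:[JHG] = -5/6 as required.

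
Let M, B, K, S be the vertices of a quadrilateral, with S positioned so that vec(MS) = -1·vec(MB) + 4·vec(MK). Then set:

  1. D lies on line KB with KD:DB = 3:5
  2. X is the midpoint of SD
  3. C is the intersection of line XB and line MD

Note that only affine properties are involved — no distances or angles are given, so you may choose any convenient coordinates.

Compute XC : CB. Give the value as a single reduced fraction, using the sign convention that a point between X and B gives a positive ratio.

XC:CB = 17/10

Choose coordinates M = (0, 0), B = (1, 0), K = (0, 1), S = (-1, 4).
1. D lies on line KB with KD:DB = 3:5 ⇒ D = (3/8, 5/8)
2. X is the midpoint of SD ⇒ X = (-5/16, 37/16)
3. C is the intersection of line XB and line MD ⇒ C = (37/72, 185/216)
C = X + t·(B−X) with t = 17/27, so XC:CB = t:(1−t) = 17/27:10/27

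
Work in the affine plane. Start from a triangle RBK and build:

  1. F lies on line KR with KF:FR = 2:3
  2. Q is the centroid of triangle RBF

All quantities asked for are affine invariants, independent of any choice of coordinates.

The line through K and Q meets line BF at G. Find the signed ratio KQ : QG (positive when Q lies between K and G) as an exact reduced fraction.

Work in coordinates with R = (0, 0), B = (1, 0), K = (0, 1).
1. F lies on line KR with KF:FR = 2:3 ⇒ F = (0, 3/5)
2. Q is the centroid of triangle RBF ⇒ Q = (1/3, 1/5)
line KQ meets BF at G = (2/9, 7/15)
Q = K + t·(G−K) with t = 3/2, so KQ:QG = 3/2:-1/2

KQ:QG = -3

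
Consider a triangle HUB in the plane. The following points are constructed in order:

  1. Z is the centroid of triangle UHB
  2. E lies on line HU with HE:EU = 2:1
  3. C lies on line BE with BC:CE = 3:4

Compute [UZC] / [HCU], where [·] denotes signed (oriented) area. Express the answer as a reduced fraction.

[UZC]:[HCU] = 1/4

Set H = (0, 0), U = (1, 0), B = (0, 1); any affine frame gives the same invariant.
1. Z is the centroid of triangle UHB ⇒ Z = (1/3, 1/3)
2. E lies on line HU with HE:EU = 2:1 ⇒ E = (2/3, 0)
3. C lies on line BE with BC:CE = 3:4 ⇒ C = (2/7, 4/7)
2·[UZC] = -1/7, 2·[HCU] = -4/7
[UZC]:[HCU] = -1/7:-4/7 = 1/4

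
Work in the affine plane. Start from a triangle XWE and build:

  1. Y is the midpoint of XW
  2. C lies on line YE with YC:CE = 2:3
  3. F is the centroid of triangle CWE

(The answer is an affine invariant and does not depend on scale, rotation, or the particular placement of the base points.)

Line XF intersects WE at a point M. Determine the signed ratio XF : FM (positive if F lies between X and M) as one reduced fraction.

Choose coordinates X = (0, 0), W = (1, 0), E = (0, 1).
1. Y is the midpoint of XW ⇒ Y = (1/2, 0)
2. C lies on line YE with YC:CE = 2:3 ⇒ C = (3/10, 2/5)
3. F is the centroid of triangle CWE ⇒ F = (13/30, 7/15)
line XF meets WE at M = (13/27, 14/27)
F = X + t·(M−X) with t = 9/10, so XF:FM = 9/10:1/10

XF:FM = 9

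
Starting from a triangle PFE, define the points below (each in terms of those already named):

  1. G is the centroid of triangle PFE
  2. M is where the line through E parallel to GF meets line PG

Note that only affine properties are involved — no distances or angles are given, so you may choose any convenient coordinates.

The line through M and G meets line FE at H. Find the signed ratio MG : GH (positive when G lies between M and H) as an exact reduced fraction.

Work in coordinates with P = (0, 0), F = (1, 0), E = (0, 1).
1. G is the centroid of triangle PFE ⇒ G = (1/3, 1/3)
2. M is where the line through E parallel to GF meets line PG ⇒ M = (2/3, 2/3)
line MG meets FE at H = (1/2, 1/2)
G = M + t·(H−M) with t = 2, so MG:GH = 2:-1

MG:GH = -2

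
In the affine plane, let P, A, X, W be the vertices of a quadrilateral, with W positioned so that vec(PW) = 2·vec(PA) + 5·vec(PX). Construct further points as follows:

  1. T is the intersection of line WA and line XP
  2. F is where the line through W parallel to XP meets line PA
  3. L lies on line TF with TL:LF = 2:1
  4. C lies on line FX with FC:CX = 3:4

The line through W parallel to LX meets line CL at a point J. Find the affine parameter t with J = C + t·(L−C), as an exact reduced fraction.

Work in coordinates with P = (0, 0), A = (1, 0), X = (0, 1), W = (2, 5).
1. T is the intersection of line WA and line XP ⇒ T = (0, -5)
2. F is where the line through W parallel to XP meets line PA ⇒ F = (2, 0)
3. L lies on line TF with TL:LF = 2:1 ⇒ L = (4/3, -5/3)
4. C lies on line FX with FC:CX = 3:4 ⇒ C = (8/7, 3/7)
through W parallel to LX: direction (-4/3, 8/3); meets CL at J = (4/9, 73/9)
J = C + t·(L−C) with t = -11/3

t = -11/3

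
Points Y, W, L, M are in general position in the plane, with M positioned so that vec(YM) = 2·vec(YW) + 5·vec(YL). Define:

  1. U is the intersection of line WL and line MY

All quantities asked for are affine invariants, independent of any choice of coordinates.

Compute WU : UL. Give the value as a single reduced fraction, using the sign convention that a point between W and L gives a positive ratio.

WU:UL = 5/2

Choose coordinates Y = (0, 0), W = (1, 0), L = (0, 1), M = (2, 5).
1. U is the intersection of line WL and line MY ⇒ U = (2/7, 5/7)
U = W + t·(L−W) with t = 5/7, so WU:UL = t:(1−t) = 5/7:2/7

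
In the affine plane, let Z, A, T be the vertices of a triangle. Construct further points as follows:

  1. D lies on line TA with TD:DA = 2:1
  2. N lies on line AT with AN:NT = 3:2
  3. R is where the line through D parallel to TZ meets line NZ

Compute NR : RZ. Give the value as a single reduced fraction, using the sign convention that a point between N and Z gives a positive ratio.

NR:RZ = -2/5

Choose coordinates Z = (0, 0), A = (1, 0), T = (0, 1).
1. D lies on line TA with TD:DA = 2:1 ⇒ D = (2/3, 1/3)
2. N lies on line AT with AN:NT = 3:2 ⇒ N = (2/5, 3/5)
3. R is where the line through D parallel to TZ meets line NZ ⇒ R = (2/3, 1)
R = N + t·(Z−N) with t = -2/3, so NR:RZ = t:(1−t) = -2/3:5/3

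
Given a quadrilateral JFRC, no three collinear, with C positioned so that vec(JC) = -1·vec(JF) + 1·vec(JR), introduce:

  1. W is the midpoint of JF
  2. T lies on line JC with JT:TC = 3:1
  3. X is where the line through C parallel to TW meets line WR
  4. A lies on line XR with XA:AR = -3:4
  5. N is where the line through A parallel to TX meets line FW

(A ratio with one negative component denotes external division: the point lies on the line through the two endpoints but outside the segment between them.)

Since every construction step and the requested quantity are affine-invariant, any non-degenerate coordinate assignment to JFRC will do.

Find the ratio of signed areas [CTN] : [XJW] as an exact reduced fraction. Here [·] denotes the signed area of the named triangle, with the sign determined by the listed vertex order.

Assign J = (0, 0), F = (1, 0), R = (0, 1), C = (-1, 1) — the answer is frame-independent, so this choice is without loss of generality.
1. W is the midpoint of JF ⇒ W = (1/2, 0)
2. T lies on line JC with JT:TC = 3:1 ⇒ T = (-3/4, 3/4)
3. X is where the line through C parallel to TW meets line WR ⇒ X = (3/7, 1/7)
4. A lies on line XR with XA:AR = -3:4 ⇒ A = (12/7, -17/7)
5. N is where the line through A parallel to TX meets line FW ⇒ N = (-3, 0)
2·[CTN] = -3/4, 2·[XJW] = 1/14
[CTN]:[XJW] = -3/4:1/14 = -21/2

[CTN]:[XJW] = -21/2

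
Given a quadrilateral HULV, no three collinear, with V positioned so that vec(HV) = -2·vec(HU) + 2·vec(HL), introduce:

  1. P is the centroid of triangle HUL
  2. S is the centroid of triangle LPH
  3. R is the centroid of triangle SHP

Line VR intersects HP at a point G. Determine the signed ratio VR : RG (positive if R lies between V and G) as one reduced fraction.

VR:RG = 35

Choose coordinates H = (0, 0), U = (1, 0), L = (0, 1), V = (-2, 2).
1. P is the centroid of triangle HUL ⇒ P = (1/3, 1/3)
2. S is the centroid of triangle LPH ⇒ S = (1/9, 4/9)
3. R is the centroid of triangle SHP ⇒ R = (4/27, 7/27)
line VR meets HP at G = (22/105, 22/105)
R = V + t·(G−V) with t = 35/36, so VR:RG = 35/36:1/36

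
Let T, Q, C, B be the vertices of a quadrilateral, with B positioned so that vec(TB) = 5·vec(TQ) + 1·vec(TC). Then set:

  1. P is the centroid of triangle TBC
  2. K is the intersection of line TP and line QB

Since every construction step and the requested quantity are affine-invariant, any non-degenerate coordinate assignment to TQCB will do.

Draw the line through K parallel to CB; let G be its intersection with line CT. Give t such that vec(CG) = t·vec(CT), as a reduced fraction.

Work in coordinates with T = (0, 0), Q = (1, 0), C = (0, 1), B = (5, 1).
1. P is the centroid of triangle TBC ⇒ P = (5/3, 2/3)
2. K is the intersection of line TP and line QB ⇒ K = (-5/3, -2/3)
through K parallel to CB: direction (5, 0); meets CT at G = (0, -2/3)
G = C + t·(T−C) with t = 5/3

t = 5/3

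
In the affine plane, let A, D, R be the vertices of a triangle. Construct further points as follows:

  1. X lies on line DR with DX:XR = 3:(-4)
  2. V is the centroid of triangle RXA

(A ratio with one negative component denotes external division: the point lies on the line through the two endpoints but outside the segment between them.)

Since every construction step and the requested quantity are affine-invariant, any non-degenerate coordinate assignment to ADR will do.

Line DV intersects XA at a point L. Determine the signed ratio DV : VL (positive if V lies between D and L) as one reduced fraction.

Set A = (0, 0), D = (1, 0), R = (0, 1); any affine frame gives the same invariant.
1. X lies on line DR with DX:XR = 3:(-4) ⇒ X = (4, -3)
2. V is the centroid of triangle RXA ⇒ V = (4/3, -2/3)
line DV meets XA at L = (8/5, -6/5)
V = D + t·(L−D) with t = 5/9, so DV:VL = 5/9:4/9

DV:VL = 5/4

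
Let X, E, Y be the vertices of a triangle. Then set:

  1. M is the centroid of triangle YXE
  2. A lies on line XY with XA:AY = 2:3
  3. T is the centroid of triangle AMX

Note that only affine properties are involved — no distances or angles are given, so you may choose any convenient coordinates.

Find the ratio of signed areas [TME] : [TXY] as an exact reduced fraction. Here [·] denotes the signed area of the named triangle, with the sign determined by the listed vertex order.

Set X = (0, 0), E = (1, 0), Y = (0, 1); any affine frame gives the same invariant.
1. M is the centroid of triangle YXE ⇒ M = (1/3, 1/3)
2. A lies on line XY with XA:AY = 2:3 ⇒ A = (0, 2/5)
3. T is the centroid of triangle AMX ⇒ T = (1/9, 11/45)
2·[TME] = -2/15, 2·[TXY] = -1/9
[TME]:[TXY] = -2/15:-1/9 = 6/5

[TME]:[TXY] = 6/5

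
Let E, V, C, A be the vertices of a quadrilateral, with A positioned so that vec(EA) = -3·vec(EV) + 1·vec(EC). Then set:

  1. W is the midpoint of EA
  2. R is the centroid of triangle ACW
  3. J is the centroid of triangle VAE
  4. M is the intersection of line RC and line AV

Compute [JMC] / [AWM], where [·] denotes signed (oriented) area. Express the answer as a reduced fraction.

Set E = (0, 0), V = (1, 0), C = (0, 1), A = (-3, 1); any affine frame gives the same invariant.
1. W is the midpoint of EA ⇒ W = (-3/2, 1/2)
2. R is the centroid of triangle ACW ⇒ R = (-3/2, 5/6)
3. J is the centroid of triangle VAE ⇒ J = (-2/3, 1/3)
4. M is the intersection of line RC and line AV ⇒ M = (-27/13, 10/13)
2·[JMC] = -16/13, 2·[AWM] = 3/26
[JMC]:[AWM] = -16/13:3/26 = -32/3

[JMC]:[AWM] = -32/3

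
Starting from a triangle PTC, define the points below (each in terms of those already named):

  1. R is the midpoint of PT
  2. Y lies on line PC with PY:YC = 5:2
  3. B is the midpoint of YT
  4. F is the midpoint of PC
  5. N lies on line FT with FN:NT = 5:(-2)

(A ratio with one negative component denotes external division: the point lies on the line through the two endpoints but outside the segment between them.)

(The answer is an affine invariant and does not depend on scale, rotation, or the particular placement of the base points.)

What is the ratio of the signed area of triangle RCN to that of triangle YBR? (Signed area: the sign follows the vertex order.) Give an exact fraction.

Work in coordinates with P = (0, 0), T = (1, 0), C = (0, 1).
1. R is the midpoint of PT ⇒ R = (1/2, 0)
2. Y lies on line PC with PY:YC = 5:2 ⇒ Y = (0, 5/7)
3. B is the midpoint of YT ⇒ B = (1/2, 5/14)
4. F is the midpoint of PC ⇒ F = (0, 1/2)
5. N lies on line FT with FN:NT = 5:(-2) ⇒ N = (5/3, -1/3)
2·[RCN] = -1, 2·[YBR] = -5/28
[RCN]:[YBR] = -1:-5/28 = 28/5

[RCN]:[YBR] = 28/5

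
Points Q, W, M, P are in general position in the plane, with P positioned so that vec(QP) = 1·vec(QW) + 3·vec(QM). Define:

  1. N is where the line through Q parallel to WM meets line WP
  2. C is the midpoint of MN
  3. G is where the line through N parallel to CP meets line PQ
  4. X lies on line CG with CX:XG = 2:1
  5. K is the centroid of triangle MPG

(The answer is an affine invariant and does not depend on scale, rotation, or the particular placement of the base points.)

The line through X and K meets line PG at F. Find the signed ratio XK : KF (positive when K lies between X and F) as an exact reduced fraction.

XK:KF = -5/2

Assign Q = (0, 0), W = (1, 0), M = (0, 1), P = (1, 3) — the answer is frame-independent, so this choice is without loss of generality.
1. N is where the line through Q parallel to WM meets line WP ⇒ N = (1, -1)
2. C is the midpoint of MN ⇒ C = (1/2, 0)
3. G is where the line through N parallel to CP meets line PQ ⇒ G = (7/3, 7)
4. X lies on line CG with CX:XG = 2:1 ⇒ X = (31/18, 14/3)
5. K is the centroid of triangle MPG ⇒ K = (10/9, 11/3)
line XK meets PG at F = (61/45, 61/15)
K = X + t·(F−X) with t = 5/3, so XK:KF = 5/3:-2/3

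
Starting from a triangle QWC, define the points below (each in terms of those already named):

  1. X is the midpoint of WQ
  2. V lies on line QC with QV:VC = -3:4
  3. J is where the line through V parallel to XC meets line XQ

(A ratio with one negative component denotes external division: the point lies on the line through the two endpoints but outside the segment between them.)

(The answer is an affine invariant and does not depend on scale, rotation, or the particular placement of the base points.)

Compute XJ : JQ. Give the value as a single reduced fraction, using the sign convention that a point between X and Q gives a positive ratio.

Work in coordinates with Q = (0, 0), W = (1, 0), C = (0, 1).
1. X is the midpoint of WQ ⇒ X = (1/2, 0)
2. V lies on line QC with QV:VC = -3:4 ⇒ V = (0, -3)
3. J is where the line through V parallel to XC meets line XQ ⇒ J = (-3/2, 0)
J = X + t·(Q−X) with t = 4, so XJ:JQ = t:(1−t) = 4:-3

XJ:JQ = -4/3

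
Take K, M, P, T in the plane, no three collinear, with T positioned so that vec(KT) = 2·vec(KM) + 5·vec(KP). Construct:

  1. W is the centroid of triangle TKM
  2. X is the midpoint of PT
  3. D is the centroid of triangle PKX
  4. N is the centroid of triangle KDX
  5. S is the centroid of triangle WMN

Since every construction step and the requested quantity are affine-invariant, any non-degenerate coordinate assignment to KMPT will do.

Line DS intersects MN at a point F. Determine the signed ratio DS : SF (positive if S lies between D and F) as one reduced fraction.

Work in coordinates with K = (0, 0), M = (1, 0), P = (0, 1), T = (2, 5).
1. W is the centroid of triangle TKM ⇒ W = (1, 5/3)
2. X is the midpoint of PT ⇒ X = (1, 3)
3. D is the centroid of triangle PKX ⇒ D = (1/3, 4/3)
4. N is the centroid of triangle KDX ⇒ N = (4/9, 13/9)
5. S is the centroid of triangle WMN ⇒ S = (22/27, 28/27)
line DS meets MN at F = (23/43, 52/43)
S = D + t·(F−D) with t = 43/18, so DS:SF = 43/18:-25/18

DS:SF = -43/25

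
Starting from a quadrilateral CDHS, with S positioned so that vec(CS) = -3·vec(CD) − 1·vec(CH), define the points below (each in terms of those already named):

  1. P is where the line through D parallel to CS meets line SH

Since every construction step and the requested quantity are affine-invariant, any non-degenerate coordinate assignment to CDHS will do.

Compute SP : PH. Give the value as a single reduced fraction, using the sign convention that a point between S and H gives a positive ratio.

Choose coordinates C = (0, 0), D = (1, 0), H = (0, 1), S = (-3, -1).
1. P is where the line through D parallel to CS meets line SH ⇒ P = (-4, -5/3)
P = S + t·(H−S) with t = -1/3, so SP:PH = t:(1−t) = -1/3:4/3

SP:PH = -1/4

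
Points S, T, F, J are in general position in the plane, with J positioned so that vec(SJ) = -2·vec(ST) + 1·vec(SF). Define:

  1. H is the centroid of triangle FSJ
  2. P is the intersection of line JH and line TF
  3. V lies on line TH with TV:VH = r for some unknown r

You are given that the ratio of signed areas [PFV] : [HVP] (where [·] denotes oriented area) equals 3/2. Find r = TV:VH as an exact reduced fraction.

r = 3/4

Set S = (0, 0), T = (1, 0), F = (0, 1), J = (-2, 1); any affine frame gives the same invariant.
1. H is the centroid of triangle FSJ ⇒ H = (-2/3, 2/3)
2. P is the intersection of line JH and line TF ⇒ P = (2/3, 1/3)
3. With TV:VH = r, write λ = r/(r+1) so V = T + λ·(H−T); V is affine-linear in λ
Every point depending on V is an affine combination of V and λ-independent points, so each such coordinate is linear in λ; the λ² term in each signed area is a multiple of (H−T)×(H−T) = 0, so 2·[PFV] and 2·[HVP] are each linear in λ. Evaluating at λ=0 and λ=1:
  2·[PFV] = 2/3·λ,   2·[HVP] = -1/3·λ + 1/3
So [PFV]:[HVP] = (2/3·λ) / (-1/3·λ + 1/3). Setting this equal to 3/2:
  2/3·λ = 3/2·(-1/3·λ + 1/3)  ⇒  λ = 3/7
Then r = λ/(1−λ) = (3/7)/(4/7) = 3/4. Check: with r = 3/4, V = (2/7, 2/7) and [PFV]:[HVP] = 3/2 as required.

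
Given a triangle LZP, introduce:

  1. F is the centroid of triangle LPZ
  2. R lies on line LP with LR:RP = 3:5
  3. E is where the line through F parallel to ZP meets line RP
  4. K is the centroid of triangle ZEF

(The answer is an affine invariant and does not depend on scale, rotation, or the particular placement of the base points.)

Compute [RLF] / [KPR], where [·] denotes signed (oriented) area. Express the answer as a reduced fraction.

Work in coordinates with L = (0, 0), Z = (1, 0), P = (0, 1).
1. F is the centroid of triangle LPZ ⇒ F = (1/3, 1/3)
2. R lies on line LP with LR:RP = 3:5 ⇒ R = (0, 3/8)
3. E is where the line through F parallel to ZP meets line RP ⇒ E = (0, 2/3)
4. K is the centroid of triangle ZEF ⇒ K = (4/9, 1/3)
2·[RLF] = 1/8, 2·[KPR] = 5/18
[RLF]:[KPR] = 1/8:5/18 = 9/20

[RLF]:[KPR] = 9/20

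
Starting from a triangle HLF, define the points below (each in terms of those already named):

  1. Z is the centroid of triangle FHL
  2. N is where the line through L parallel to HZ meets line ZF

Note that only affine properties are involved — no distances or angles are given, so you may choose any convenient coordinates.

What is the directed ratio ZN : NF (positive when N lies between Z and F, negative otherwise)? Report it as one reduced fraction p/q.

Choose coordinates H = (0, 0), L = (1, 0), F = (0, 1).
1. Z is the centroid of triangle FHL ⇒ Z = (1/3, 1/3)
2. N is where the line through L parallel to HZ meets line ZF ⇒ N = (2/3, -1/3)
N = Z + t·(F−Z) with t = -1, so ZN:NF = t:(1−t) = -1:2

ZN:NF = -1/2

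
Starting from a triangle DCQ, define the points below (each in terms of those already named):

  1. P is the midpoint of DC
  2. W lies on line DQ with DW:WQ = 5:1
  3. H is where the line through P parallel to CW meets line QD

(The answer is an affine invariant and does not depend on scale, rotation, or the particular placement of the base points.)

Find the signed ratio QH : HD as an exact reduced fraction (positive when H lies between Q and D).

QH:HD = 7/5

Assign D = (0, 0), C = (1, 0), Q = (0, 1) — the answer is frame-independent, so this choice is without loss of generality.
1. P is the midpoint of DC ⇒ P = (1/2, 0)
2. W lies on line DQ with DW:WQ = 5:1 ⇒ W = (0, 5/6)
3. H is where the line through P parallel to CW meets line QD ⇒ H = (0, 5/12)
H = Q + t·(D−Q) with t = 7/12, so QH:HD = t:(1−t) = 7/12:5/12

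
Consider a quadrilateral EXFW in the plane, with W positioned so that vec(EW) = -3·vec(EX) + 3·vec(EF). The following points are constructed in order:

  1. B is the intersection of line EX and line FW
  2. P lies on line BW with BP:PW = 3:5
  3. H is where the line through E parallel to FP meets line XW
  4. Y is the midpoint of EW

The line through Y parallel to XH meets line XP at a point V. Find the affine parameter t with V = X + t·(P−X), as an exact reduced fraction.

t = -8/5

Assign E = (0, 0), X = (1, 0), F = (0, 1), W = (-3, 3) — the answer is frame-independent, so this choice is without loss of generality.
1. B is the intersection of line EX and line FW ⇒ B = (3/2, 0)
2. P lies on line BW with BP:PW = 3:5 ⇒ P = (-3/16, 9/8)
3. H is where the line through E parallel to FP meets line XW ⇒ H = (9, -6)
4. Y is the midpoint of EW ⇒ Y = (-3/2, 3/2)
through Y parallel to XH: direction (8, -6); meets XP at V = (29/10, -9/5)
V = X + t·(P−X) with t = -8/5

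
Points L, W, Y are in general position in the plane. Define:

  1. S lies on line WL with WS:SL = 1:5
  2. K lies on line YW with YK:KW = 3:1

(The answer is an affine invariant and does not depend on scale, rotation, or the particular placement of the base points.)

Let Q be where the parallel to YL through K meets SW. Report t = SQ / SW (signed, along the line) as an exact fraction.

t = -1/2

Work in coordinates with L = (0, 0), W = (1, 0), Y = (0, 1).
1. S lies on line WL with WS:SL = 1:5 ⇒ S = (5/6, 0)
2. K lies on line YW with YK:KW = 3:1 ⇒ K = (3/4, 1/4)
through K parallel to YL: direction (0, -1); meets SW at Q = (3/4, 0)
Q = S + t·(W−S) with t = -1/2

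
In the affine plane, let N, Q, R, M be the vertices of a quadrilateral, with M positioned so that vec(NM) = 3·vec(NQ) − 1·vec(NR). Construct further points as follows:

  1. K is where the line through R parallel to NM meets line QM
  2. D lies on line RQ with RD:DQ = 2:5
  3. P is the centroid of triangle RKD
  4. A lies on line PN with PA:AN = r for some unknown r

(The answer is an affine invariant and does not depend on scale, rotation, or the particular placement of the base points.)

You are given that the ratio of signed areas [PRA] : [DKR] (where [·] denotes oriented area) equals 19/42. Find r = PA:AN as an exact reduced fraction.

r = 2/5

Set N = (0, 0), Q = (1, 0), R = (0, 1), M = (3, -1); any affine frame gives the same invariant.
1. K is where the line through R parallel to NM meets line QM ⇒ K = (-3, 2)
2. D lies on line RQ with RD:DQ = 2:5 ⇒ D = (2/7, 5/7)
3. P is the centroid of triangle RKD ⇒ P = (-19/21, 26/21)
4. With PA:AN = r, write λ = r/(r+1) so A = P + λ·(N−P); A is affine-linear in λ
Every point depending on A is an affine combination of A and λ-independent points, so each such coordinate is linear in λ; the λ² term in each signed area is a multiple of (N−P)×(N−P) = 0, so 2·[PRA] and 2·[DKR] are each linear in λ. Evaluating at λ=0 and λ=1:
  2·[PRA] = -19/21·λ,   2·[DKR] = -4/7
So [PRA]:[DKR] = (-19/21·λ) / (-4/7). Setting this equal to 19/42:
  -19/21·λ = 19/42·(-4/7)  ⇒  λ = 2/7
Then r = λ/(1−λ) = (2/7)/(5/7) = 2/5. Check: with r = 2/5, A = (-95/147, 130/147) and [PRA]:[DKR] = 19/42 as required.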